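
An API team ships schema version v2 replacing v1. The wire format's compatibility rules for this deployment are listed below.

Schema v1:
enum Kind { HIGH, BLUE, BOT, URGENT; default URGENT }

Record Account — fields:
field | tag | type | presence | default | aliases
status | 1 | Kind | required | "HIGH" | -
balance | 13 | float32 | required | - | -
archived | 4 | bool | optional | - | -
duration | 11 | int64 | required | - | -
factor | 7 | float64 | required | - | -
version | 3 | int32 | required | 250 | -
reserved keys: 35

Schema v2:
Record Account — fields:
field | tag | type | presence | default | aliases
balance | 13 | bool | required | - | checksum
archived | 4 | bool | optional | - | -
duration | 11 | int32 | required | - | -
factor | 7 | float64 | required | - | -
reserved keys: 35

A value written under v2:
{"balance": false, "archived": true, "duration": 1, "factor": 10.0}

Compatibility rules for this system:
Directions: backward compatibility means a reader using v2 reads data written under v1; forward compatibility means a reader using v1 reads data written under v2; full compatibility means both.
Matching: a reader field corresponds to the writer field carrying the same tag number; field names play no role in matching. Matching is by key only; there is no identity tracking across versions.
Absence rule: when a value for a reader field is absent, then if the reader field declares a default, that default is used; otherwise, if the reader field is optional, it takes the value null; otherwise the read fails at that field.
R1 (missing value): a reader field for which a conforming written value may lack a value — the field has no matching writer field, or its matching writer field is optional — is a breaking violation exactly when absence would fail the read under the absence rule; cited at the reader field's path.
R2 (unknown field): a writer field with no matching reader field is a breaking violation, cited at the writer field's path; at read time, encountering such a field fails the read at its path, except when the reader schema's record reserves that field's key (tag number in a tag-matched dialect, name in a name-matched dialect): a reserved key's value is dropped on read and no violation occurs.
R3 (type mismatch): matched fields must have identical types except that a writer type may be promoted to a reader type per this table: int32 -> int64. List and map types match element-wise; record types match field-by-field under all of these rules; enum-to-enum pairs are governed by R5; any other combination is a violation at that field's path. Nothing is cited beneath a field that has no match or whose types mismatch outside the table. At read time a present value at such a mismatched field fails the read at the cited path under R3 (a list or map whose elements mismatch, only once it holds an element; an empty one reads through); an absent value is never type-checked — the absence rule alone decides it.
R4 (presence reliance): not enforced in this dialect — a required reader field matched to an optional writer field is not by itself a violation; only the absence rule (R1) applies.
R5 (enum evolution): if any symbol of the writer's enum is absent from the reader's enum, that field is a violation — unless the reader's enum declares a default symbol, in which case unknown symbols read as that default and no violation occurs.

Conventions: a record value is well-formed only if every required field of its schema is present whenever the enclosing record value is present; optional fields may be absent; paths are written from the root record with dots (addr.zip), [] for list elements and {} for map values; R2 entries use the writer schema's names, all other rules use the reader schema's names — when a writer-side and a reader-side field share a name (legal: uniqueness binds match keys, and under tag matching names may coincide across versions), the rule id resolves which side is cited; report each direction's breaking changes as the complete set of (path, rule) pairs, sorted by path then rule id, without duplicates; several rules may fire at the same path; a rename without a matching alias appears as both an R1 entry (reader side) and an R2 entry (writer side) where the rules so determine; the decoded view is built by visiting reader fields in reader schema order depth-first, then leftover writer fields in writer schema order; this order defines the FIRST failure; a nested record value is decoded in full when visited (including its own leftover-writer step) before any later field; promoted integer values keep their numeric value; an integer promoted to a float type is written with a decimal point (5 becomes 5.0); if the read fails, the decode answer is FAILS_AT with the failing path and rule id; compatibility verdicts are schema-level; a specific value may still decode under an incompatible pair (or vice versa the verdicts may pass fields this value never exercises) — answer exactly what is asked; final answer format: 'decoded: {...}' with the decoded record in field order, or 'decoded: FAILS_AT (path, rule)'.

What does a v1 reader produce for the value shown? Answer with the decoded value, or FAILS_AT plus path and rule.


decoded: FAILS_AT (balance, R3)

in Account below, arrows point writer -> reader
decoding the Account value with the v1 reader:
  status := "HIGH" (absent -> default)
  read fails at balance under R3
  => FAILS_AT (balance, R3)
checking off the Account differences that do not matter here:
  field duration in record Account: type int64 changed to int32 -> shifts the Account verdicts, not this decode
  removed field status from record Account -> shifts the Account verdicts, not this decode
  removed field version from record Account -> shifts the Account verdicts, not this decode


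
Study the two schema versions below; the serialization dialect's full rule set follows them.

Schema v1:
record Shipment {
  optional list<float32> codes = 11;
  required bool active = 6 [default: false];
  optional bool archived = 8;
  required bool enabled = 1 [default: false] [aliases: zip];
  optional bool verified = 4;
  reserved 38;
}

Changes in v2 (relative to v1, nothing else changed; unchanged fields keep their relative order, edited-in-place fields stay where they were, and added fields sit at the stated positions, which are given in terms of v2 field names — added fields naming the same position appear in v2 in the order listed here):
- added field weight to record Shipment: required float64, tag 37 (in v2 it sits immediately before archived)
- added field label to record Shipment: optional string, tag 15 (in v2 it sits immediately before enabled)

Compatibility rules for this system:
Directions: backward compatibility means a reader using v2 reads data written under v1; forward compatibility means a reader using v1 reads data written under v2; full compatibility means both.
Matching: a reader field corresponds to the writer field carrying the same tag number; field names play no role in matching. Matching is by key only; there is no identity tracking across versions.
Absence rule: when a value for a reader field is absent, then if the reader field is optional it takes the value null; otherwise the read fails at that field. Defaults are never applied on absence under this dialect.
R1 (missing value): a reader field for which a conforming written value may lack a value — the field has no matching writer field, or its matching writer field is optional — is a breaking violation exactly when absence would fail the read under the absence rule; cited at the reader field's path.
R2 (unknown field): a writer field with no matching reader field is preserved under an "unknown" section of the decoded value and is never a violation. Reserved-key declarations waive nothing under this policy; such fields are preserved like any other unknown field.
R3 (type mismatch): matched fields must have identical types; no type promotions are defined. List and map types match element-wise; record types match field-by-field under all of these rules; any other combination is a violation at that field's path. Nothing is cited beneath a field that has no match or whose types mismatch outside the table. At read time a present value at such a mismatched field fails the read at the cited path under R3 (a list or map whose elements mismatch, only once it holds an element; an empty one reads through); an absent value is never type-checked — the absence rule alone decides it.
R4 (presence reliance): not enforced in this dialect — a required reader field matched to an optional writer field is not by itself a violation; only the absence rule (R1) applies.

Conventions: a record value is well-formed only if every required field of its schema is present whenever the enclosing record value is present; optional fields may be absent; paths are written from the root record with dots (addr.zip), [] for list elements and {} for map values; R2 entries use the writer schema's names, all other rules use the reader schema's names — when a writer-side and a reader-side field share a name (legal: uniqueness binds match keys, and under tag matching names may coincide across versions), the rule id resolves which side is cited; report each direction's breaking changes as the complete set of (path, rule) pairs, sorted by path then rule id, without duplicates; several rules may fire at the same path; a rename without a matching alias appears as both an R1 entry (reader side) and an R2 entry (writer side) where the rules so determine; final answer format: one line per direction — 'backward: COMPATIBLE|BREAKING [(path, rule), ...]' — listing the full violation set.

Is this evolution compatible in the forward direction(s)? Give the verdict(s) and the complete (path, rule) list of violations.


forward: COMPATIBLE []

arrows below run writer -> reader for Shipment
forward on Shipment — v1 reading data written by v2:
  list<float32> -> list<float32>, writer optional: codes aligns to codes
  bool -> bool, writer required: active aligns to active
  bool -> bool, writer optional: archived aligns to archived
  bool -> bool, writer required: enabled aligns to enabled
  bool -> bool, writer optional: verified aligns to verified
  writer weight: unknown to reader
  writer label: unknown to reader
  nothing fires on Shipment: forward is COMPATIBLE
the other Shipment changes do not affect what is asked:
  added field weight to record Shipment: required float64, tag 37 (in v2 it sits immediately before archived) -> fires only in the backward direction of Shipment, which is not asked here
  added field label to record Shipment: optional string, tag 15 (in v2 it sits immediately before enabled) -> fires no rule on Shipment, leaving the asked answer as it is


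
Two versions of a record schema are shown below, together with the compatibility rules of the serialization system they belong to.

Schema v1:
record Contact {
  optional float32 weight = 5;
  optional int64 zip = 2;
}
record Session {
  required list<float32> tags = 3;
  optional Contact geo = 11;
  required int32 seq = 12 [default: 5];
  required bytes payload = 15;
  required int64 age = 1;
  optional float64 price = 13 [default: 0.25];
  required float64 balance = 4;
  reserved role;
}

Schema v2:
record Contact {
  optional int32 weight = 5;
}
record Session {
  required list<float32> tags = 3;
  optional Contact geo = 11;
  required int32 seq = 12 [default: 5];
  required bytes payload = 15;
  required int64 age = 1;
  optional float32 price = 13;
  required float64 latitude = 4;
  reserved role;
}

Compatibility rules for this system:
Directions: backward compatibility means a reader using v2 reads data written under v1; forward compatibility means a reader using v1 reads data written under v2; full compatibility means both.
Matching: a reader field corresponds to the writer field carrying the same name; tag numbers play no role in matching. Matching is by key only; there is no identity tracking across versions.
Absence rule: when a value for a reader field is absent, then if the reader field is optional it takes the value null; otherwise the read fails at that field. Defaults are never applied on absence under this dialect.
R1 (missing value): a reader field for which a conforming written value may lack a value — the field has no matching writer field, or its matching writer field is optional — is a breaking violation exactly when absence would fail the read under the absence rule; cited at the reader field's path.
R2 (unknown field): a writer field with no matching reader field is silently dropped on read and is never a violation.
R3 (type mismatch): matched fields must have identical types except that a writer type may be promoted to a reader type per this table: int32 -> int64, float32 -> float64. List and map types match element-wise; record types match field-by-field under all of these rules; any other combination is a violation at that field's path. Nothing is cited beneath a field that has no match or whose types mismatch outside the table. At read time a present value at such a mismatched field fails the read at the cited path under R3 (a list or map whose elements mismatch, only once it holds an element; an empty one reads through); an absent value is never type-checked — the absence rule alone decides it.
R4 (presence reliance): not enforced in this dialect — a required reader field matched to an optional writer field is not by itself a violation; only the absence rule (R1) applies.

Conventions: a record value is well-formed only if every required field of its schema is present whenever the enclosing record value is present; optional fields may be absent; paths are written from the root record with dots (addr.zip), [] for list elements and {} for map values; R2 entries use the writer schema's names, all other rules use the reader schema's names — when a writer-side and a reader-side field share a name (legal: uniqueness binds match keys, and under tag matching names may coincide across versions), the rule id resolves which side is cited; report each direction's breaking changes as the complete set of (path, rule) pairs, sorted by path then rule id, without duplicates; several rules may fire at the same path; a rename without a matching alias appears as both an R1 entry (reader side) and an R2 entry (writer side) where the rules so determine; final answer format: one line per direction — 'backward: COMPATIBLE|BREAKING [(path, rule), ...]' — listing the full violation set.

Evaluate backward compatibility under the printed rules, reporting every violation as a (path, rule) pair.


backward: BREAKING [(geo.weight, R3), (latitude, R1), (price, R3)]

in Session below, arrows point writer -> reader
backward for Session (reader v2, writer v1):
  tags: list<float32> -> list<float32>, writer required; from tags
  geo: Contact -> Contact, writer optional; from geo
  seq: int32 -> int32, writer required; from seq
  payload: bytes -> bytes, writer required; from payload
  age: int64 -> int64, writer required; from age
  price: float64 -> float32, writer optional; from price
  no writer field matches reader latitude
  writer field balance has no reader counterpart
  geo.weight: float32 -> int32, writer optional; from geo.weight
  writer field geo.zip has no reader counterpart
  violation R3 at geo.weight
  violation R1 at latitude
  violation R3 at price
  backward on Session therefore BREAKING (3)
the other Session changes do not affect what is asked:
  removed field zip from record Contact -> fires no rule on Session, leaving the asked answer as it is


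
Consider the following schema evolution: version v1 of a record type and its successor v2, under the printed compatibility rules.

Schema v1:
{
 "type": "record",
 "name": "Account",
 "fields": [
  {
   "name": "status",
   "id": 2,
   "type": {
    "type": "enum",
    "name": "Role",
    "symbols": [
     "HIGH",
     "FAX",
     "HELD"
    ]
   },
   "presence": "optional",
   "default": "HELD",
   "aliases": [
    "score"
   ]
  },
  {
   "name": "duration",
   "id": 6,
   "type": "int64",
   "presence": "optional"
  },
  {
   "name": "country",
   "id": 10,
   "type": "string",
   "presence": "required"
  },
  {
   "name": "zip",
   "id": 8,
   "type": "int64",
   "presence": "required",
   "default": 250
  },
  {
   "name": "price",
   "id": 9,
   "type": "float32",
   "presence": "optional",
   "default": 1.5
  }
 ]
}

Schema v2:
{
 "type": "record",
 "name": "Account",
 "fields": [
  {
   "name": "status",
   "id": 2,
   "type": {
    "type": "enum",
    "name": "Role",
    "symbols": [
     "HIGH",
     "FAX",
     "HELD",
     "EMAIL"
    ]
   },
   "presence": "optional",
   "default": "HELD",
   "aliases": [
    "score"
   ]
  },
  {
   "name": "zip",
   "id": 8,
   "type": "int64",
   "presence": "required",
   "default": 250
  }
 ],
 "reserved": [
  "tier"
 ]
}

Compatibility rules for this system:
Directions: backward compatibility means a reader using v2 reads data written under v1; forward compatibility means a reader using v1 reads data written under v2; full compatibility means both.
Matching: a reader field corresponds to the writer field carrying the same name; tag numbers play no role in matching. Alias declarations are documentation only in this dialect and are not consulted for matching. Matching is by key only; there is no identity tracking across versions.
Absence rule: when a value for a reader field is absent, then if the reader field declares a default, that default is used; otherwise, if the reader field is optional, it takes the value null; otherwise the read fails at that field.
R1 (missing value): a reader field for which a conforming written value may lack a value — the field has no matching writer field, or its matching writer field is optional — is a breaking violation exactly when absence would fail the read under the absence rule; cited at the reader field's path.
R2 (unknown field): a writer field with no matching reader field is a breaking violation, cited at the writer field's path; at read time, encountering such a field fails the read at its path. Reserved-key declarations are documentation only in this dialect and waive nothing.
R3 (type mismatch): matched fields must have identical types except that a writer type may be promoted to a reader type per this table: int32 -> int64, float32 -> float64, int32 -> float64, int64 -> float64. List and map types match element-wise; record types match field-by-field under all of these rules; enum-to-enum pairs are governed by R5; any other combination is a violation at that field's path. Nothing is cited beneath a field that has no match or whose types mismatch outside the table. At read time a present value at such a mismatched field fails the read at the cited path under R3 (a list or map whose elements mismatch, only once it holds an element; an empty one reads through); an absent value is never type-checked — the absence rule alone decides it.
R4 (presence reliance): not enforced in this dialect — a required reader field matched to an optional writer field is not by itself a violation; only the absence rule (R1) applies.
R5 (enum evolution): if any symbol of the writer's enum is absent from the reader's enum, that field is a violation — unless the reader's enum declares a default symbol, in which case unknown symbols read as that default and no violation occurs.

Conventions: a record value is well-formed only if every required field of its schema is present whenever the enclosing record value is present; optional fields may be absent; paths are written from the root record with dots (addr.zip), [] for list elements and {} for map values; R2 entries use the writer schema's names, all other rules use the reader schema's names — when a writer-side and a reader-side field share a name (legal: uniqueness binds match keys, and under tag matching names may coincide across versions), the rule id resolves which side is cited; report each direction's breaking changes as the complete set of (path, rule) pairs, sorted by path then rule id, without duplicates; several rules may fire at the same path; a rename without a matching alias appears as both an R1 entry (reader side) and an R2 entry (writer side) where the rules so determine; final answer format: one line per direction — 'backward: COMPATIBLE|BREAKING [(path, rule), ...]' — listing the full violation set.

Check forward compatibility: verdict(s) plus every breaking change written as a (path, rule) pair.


arrows below run writer -> reader for Account
forward on Account — v1 reading data written by v2:
  status <- status (Role -> Role, writer optional)
  duration: no writer-side match
  country: no writer-side match
  zip <- zip (int64 -> int64, writer required)
  price: no writer-side match
  rule R1 violated at country
  rule R5 violated at status
  => forward: BREAKING (2)
checking off the Account differences that do not matter here:
  removed field duration from record Account -> its effect on Account is confined to the backward direction, not asked
  removed field price from record Account -> its effect on Account is confined to the backward direction, not asked

forward: BREAKING [(country, R1), (status, R5)]


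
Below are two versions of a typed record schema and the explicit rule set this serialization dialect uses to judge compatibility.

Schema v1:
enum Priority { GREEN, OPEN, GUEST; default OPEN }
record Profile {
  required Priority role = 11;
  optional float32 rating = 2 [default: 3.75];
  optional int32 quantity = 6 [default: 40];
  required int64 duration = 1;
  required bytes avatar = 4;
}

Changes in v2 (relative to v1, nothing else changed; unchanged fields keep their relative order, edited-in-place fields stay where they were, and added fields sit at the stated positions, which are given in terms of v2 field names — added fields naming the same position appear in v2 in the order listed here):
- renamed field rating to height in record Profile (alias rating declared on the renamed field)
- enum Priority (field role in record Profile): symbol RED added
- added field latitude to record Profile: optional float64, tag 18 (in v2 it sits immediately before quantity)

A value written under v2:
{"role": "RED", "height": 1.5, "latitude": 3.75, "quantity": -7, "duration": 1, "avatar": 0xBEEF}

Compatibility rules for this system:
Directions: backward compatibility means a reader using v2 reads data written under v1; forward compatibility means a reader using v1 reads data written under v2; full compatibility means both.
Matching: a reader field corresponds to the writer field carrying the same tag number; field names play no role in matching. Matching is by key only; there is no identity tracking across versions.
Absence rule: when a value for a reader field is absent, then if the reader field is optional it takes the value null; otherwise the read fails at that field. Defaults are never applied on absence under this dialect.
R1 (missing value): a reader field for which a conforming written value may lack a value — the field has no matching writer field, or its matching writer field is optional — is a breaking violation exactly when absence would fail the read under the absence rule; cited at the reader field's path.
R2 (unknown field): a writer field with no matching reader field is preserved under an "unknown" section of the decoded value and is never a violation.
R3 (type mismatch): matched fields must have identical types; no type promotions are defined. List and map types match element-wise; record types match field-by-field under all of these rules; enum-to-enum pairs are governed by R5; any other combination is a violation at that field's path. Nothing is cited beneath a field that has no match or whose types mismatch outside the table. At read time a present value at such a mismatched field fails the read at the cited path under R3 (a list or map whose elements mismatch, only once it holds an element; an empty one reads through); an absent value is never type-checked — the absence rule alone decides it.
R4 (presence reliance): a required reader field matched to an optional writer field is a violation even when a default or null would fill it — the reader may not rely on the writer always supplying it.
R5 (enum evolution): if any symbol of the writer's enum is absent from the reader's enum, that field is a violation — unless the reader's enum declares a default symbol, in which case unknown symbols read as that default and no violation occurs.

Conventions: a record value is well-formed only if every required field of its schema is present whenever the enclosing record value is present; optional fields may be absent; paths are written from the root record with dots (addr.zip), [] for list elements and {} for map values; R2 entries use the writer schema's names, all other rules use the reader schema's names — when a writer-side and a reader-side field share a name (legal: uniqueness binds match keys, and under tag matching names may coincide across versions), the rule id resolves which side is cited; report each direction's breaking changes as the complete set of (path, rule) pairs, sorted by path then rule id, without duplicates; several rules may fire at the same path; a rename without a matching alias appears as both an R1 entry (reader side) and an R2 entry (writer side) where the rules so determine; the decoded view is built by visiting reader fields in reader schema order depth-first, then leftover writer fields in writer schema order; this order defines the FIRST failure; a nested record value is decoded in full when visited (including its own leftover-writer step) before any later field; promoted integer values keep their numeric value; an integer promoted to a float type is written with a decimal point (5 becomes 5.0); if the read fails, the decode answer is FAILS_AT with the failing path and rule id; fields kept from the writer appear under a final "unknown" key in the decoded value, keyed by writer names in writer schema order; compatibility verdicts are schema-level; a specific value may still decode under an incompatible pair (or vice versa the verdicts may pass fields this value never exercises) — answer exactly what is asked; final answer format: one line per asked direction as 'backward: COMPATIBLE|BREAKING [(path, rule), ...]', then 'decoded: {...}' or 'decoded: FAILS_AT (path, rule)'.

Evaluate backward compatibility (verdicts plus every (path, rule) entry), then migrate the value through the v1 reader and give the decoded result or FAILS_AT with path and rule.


backward: COMPATIBLE []; decoded: {"role": "OPEN", "rating": 1.5, "quantity": -7, "duration": 1, "avatar": 0xBEEF, "unknown": {"latitude": 3.75}}

in Profile below, arrows point writer -> reader
checking backward for Profile: reader v2 against writer v1:
  writer required, Priority -> Priority: reader role maps from writer role
  writer optional, float32 -> float32: reader height maps from writer rating
  latitude: no writer match
  writer optional, int32 -> int32: reader quantity maps from writer quantity
  writer required, int64 -> int64: reader duration maps from writer duration
  writer required, bytes -> bytes: reader avatar maps from writer avatar
  => no violations; backward on Profile: COMPATIBLE
decode (reader v1):
  role := "OPEN" (symbol RED -> reader default)
  rating := 1.5 (from writer height)
  quantity := -7
  duration := 1
  avatar := 0xBEEF
  writer latitude: kept under "unknown"
  => decoded: {"role": "OPEN", "rating": 1.5, "quantity": -7, "duration": 1, "avatar": 0xBEEF, "unknown": {"latitude": 3.75}}
the other Profile changes do not affect what is asked:
  renamed field rating to height in record Profile (alias rating declared on the renamed field) -> no rule fires on it in Profile's dialect; the asked verdict holds
  enum Priority (field role in record Profile): symbol RED added -> no rule fires on it in Profile's dialect; the asked verdict holds


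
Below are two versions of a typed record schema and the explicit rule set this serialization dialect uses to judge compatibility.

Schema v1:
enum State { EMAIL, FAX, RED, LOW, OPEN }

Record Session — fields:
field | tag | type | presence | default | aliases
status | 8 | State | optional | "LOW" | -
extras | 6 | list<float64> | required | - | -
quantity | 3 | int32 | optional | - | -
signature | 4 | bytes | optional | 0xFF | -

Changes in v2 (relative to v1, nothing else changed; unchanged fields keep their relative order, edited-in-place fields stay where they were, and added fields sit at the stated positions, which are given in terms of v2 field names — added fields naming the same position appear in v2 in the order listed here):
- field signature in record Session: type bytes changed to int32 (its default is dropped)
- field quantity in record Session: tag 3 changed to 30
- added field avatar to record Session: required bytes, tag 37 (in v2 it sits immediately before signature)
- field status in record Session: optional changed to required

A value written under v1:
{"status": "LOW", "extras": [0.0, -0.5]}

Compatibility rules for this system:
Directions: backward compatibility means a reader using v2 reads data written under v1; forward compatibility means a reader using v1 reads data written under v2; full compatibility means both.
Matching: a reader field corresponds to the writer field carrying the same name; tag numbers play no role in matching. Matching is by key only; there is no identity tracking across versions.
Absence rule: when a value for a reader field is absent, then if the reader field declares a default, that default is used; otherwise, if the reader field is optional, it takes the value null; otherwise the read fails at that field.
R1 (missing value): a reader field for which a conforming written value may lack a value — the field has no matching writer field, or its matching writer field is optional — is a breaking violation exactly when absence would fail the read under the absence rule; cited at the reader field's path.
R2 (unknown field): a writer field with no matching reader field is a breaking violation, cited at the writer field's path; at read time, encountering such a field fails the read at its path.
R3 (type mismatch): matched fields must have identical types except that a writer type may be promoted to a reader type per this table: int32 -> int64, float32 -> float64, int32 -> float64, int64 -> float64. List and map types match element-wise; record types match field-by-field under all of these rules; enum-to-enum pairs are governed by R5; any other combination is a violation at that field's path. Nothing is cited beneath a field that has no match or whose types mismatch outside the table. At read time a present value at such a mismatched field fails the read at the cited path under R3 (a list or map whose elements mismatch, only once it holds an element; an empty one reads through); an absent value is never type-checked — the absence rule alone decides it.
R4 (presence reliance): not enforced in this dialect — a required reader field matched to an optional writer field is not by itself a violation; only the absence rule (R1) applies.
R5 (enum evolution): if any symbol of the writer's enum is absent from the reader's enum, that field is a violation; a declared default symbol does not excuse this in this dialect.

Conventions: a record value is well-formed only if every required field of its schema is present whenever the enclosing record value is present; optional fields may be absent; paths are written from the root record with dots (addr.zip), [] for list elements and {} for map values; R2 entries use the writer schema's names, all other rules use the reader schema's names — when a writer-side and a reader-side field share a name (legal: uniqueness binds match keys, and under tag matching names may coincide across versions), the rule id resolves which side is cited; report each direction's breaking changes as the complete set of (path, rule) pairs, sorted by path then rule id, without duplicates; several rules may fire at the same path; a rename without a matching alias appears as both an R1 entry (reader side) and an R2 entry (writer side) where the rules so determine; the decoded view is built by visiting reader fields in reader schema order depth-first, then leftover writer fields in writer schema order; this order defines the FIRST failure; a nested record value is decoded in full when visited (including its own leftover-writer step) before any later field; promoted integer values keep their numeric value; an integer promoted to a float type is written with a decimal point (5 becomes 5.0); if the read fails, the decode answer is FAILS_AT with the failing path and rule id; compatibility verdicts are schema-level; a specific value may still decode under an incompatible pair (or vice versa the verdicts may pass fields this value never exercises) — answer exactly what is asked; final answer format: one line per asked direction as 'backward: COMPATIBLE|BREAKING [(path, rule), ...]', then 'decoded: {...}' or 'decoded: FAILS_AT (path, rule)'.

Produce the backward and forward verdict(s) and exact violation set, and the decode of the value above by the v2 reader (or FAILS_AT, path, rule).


each type pair in Session: writer, then reader
backward pass over Session, reader schema v2, writer schema v1:
  writer optional, State -> State: reader status maps from writer status
  writer required, list<float64> -> list<float64>: reader extras maps from writer extras
  writer optional, int32 -> int32: reader quantity maps from writer quantity
  no writer field matches reader avatar
  writer optional, bytes -> int32: reader signature maps from writer signature
  breaking: (avatar, R1)
  breaking: (signature, R3)
  => backward verdict for Session: BREAKING, 2 violation(s)
forward pass over Session, reader schema v1, writer schema v2:
  writer required, State -> State: reader status maps from writer status
  writer required, list<float64> -> list<float64>: reader extras maps from writer extras
  writer optional, int32 -> int32: reader quantity maps from writer quantity
  writer optional, int32 -> bytes: reader signature maps from writer signature
  writer avatar: unknown to reader
  breaking: (avatar, R2)
  breaking: (signature, R3)
  => forward verdict for Session: BREAKING, 2 violation(s)
decode (reader v2):
  status := "LOW"
  extras := [0.0, -0.5]
  quantity := null (missing; optional => null)
  read fails at avatar under R1 (no fill)
  => FAILS_AT (avatar, R1)

backward: BREAKING [(avatar, R1), (signature, R3)]; forward: BREAKING [(avatar, R2), (signature, R3)]; decoded: FAILS_AT (avatar, R1)


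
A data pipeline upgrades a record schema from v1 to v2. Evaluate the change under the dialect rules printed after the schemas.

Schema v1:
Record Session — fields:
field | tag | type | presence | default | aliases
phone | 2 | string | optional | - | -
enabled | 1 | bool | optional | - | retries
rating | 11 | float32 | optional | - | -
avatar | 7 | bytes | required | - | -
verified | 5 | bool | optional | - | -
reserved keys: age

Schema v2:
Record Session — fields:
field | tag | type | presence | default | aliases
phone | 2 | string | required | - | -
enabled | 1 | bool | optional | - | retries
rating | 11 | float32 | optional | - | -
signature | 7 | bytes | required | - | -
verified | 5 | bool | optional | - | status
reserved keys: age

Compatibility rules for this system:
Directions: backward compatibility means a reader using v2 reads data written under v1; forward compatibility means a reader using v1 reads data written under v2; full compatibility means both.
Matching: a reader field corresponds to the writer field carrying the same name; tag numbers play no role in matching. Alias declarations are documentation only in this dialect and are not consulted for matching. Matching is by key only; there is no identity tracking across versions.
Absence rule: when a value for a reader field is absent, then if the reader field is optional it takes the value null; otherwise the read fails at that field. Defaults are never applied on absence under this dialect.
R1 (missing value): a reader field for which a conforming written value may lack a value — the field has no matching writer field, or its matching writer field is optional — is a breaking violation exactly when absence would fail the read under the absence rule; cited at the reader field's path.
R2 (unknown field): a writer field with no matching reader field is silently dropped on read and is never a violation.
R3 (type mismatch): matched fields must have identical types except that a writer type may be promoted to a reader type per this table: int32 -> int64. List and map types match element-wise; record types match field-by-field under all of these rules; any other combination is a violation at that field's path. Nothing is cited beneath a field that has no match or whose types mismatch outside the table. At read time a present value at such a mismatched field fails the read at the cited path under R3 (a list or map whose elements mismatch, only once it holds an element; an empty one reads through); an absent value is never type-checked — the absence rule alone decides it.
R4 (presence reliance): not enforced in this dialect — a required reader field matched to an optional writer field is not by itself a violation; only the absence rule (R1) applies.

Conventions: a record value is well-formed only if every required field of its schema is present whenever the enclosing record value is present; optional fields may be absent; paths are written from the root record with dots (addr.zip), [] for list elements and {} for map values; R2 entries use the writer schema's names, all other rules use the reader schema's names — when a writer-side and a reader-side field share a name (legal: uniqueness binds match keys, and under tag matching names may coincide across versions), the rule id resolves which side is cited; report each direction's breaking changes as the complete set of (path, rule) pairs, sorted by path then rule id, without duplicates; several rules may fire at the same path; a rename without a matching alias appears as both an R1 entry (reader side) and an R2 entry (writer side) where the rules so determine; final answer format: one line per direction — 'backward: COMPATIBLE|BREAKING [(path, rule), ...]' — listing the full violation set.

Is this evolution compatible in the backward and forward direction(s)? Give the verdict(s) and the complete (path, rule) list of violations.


arrows below run writer -> reader for Session
backward for Session (reader v2, writer v1):
  phone <- phone (string -> string, writer optional)
  enabled <- enabled (bool -> bool, writer optional)
  rating <- rating (float32 -> float32, writer optional)
  signature has no writer counterpart
  verified <- verified (bool -> bool, writer optional)
  leftover writer field: avatar
  rule R1 violated at phone
  rule R1 violated at signature
  backward on Session therefore BREAKING (2)
forward for Session (reader v1, writer v2):
  phone <- phone (string -> string, writer required)
  enabled <- enabled (bool -> bool, writer optional)
  rating <- rating (float32 -> float32, writer optional)
  avatar has no writer counterpart
  verified <- verified (bool -> bool, writer optional)
  leftover writer field: signature
  rule R1 violated at avatar
  forward on Session therefore BREAKING (1)

backward: BREAKING [(phone, R1), (signature, R1)]; forward: BREAKING [(avatar, R1)]


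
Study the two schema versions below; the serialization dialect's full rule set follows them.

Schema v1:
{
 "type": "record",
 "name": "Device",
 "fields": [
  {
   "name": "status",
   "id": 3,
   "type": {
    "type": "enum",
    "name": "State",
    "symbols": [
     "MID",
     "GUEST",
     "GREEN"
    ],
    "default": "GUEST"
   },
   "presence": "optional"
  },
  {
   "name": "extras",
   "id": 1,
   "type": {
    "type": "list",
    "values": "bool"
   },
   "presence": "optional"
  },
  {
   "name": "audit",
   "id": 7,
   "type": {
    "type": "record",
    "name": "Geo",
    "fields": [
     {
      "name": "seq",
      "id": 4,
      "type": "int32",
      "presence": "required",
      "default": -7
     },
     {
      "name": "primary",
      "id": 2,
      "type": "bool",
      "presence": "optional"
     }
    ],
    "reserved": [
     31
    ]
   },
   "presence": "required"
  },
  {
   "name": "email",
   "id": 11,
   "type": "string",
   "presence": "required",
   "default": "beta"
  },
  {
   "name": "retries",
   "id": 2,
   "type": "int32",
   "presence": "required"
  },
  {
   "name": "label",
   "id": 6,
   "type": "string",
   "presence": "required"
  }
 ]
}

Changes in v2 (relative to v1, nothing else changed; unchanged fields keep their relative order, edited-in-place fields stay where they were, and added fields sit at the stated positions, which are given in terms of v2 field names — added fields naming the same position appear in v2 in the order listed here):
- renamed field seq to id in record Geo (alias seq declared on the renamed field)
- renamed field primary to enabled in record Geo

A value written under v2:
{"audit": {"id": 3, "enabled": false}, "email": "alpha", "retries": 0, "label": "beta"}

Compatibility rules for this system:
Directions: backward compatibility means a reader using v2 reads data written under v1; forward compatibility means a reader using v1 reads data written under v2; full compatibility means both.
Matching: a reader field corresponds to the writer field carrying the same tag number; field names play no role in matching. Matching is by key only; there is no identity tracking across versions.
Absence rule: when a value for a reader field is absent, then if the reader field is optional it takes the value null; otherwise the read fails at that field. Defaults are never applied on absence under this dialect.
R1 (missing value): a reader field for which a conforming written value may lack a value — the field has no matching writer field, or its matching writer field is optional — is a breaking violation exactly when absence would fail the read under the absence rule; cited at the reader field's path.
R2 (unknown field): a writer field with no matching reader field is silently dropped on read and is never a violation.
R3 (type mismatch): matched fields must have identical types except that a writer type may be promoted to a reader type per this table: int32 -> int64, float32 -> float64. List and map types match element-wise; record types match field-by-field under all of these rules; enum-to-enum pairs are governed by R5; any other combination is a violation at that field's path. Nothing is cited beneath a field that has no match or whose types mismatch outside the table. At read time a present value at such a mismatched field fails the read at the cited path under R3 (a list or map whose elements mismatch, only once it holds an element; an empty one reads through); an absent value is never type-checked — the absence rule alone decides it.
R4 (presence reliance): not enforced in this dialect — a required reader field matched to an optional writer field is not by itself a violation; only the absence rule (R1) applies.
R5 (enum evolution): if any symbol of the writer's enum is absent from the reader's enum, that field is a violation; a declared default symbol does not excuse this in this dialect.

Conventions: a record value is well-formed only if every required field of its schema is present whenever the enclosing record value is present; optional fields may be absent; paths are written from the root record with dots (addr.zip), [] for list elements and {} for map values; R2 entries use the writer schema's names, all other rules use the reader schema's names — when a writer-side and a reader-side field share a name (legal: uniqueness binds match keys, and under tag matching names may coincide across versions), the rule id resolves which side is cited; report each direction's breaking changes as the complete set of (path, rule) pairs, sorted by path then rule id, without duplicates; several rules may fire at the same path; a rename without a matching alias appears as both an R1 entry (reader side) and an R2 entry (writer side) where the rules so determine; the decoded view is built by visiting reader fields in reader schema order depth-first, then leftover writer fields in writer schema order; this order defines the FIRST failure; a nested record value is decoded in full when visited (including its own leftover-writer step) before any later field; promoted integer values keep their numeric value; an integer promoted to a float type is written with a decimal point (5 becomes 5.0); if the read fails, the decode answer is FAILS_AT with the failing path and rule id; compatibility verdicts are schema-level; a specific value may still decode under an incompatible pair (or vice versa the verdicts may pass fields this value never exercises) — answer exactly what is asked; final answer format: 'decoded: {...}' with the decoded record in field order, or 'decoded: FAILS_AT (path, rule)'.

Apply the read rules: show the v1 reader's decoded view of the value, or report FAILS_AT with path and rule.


decoded: {"status": null, "extras": null, "audit": {"seq": 3, "primary": false}, "email": "alpha", "retries": 0, "label": "beta"}

the writer's type comes first in each Device pair
decode walk for Device under reader schema v1:
  status := null (not supplied -> null)
  extras := null (not supplied -> null)
  audit.seq := 3 (from writer id)
  audit.primary := false (from writer enabled)
  email := "alpha"
  retries := 0
  label := "beta"
  => decoded: {"status": null, "extras": null, "audit": {"seq": 3, "primary": false}, "email": "alpha", "retries": 0, "label": "beta"}
the other Device changes do not affect what is asked:
  renamed field seq to id in record Geo (alias seq declared on the renamed field) -> fires no rule on Device under this dialect and leaves the result unchanged
  renamed field primary to enabled in record Geo -> fires no rule on Device under this dialect and leaves the result unchanged
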